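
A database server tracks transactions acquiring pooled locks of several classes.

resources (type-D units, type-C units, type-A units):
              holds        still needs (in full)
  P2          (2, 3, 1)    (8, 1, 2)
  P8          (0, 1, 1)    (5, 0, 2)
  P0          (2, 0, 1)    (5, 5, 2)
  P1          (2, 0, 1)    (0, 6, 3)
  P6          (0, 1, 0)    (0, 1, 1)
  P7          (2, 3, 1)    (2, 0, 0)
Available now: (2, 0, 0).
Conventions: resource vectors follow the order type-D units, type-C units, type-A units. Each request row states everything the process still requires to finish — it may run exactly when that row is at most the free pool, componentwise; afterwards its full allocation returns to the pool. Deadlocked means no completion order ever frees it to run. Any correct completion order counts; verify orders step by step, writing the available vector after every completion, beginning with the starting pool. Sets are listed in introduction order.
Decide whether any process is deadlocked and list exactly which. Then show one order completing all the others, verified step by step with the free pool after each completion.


Deadlocked set: P2, P8, P0 and P1.
Key observation: after P7, P6 complete, (4, 4, 1) is the best the pool ever gets, yet each leftover process wants more type-A units.
The rest can finish in the order P7, P6. Check, step by step:
  pool = (2, 0, 0)
  P7: need (2, 0, 0) fits (2, 0, 0); releases (2, 3, 1), pool now (4, 3, 1)
  P6: need (0, 1, 1) fits (4, 3, 1); releases (0, 1, 0), pool now (4, 4, 1)
None of the blocked processes ever fits:
  blocked: P2 wants (8, 1, 2), pool (4, 4, 1) — not enough type-D units and type-A units
  blocked: P8 wants (5, 0, 2), pool (4, 4, 1) — not enough type-D units and type-A units
  blocked: P0 wants (5, 5, 2), pool (4, 4, 1) — not enough type-D units, type-C units and type-A units
  blocked: P1 wants (0, 6, 3), pool (4, 4, 1) — not enough type-C units and type-A units


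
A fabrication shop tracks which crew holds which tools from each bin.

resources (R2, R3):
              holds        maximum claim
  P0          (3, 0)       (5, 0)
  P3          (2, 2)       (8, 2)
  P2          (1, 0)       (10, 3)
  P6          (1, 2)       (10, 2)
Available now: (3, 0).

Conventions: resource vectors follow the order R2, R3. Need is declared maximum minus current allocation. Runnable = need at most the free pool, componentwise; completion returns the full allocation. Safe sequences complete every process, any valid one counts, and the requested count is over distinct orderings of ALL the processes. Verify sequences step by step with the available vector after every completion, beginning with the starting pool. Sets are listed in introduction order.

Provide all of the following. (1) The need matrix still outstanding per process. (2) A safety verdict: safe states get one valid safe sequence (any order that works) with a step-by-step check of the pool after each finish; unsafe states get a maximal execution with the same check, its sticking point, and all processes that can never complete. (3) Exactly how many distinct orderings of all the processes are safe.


(1) Remaining need (order R2, R3):
  P0: (2, 0)
  P3: (6, 0)
  P2: (9, 3)
  P6: (9, 0)
(2) UNSAFE — no complete ordering exists.
Key observation: R2 is the bottleneck — with P0, P3 done the pool holds (8, 2), short of every remaining need.
Going as far as possible: P0, P3; after that, nothing fits. Step-by-step check:
  pool = (3, 0)
  P0 needs (2, 0) <= (3, 0) -> finishes; pool += (3, 0) = (6, 0)
  P3 needs (6, 0) <= (6, 0) -> finishes; pool += (2, 2) = (8, 2)
  P2 cannot run: need (9, 3) vs free (8, 2) (insufficient R2 and R3)
  P6 cannot run: need (9, 0) vs free (8, 2) (insufficient R2)
Permanently blocked: P2 and P6.
(3) Exactly 0 of the possible complete orderings are safe sequences.


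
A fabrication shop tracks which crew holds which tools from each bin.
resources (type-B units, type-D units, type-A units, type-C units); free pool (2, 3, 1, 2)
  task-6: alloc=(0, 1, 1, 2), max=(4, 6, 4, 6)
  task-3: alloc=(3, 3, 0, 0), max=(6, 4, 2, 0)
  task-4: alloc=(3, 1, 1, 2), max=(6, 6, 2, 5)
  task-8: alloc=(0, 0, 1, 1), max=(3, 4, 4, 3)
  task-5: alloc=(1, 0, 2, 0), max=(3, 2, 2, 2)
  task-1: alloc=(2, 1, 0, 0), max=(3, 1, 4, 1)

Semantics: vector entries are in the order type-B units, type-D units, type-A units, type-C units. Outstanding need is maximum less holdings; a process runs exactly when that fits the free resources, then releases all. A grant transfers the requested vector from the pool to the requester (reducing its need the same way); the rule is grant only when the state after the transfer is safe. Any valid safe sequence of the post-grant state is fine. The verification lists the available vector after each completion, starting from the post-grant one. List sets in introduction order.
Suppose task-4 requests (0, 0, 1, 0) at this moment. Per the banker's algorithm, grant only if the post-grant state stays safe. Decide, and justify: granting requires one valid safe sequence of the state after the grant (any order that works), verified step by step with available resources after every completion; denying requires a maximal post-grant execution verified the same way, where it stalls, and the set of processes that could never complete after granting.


DENY. Granting would leave the state unsafe.
Key observation: after task-5, task-3 the pool peaks at (6, 6, 2, 2), and each blocked process is short somewhere: task-6 on type-A units, type-C units; task-4 on type-C units; task-8 on type-A units; task-1 on type-A units.
After a pretend grant, a maximal execution: task-5, task-3 — then nothing else fits. Step-by-step check:
  pool = (2, 3, 0, 2)
  task-5 needs (2, 2, 0, 2) <= (2, 3, 0, 2) -> finishes; pool += (1, 0, 2, 0) = (3, 3, 2, 2)
  task-3 needs (3, 1, 2, 0) <= (3, 3, 2, 2) -> finishes; pool += (3, 3, 0, 0) = (6, 6, 2, 2)
  blocked: task-6 wants (4, 5, 3, 4), pool (6, 6, 2, 2) — not enough type-A units and type-C units
  blocked: task-4 wants (3, 5, 0, 3), pool (6, 6, 2, 2) — not enough type-C units
  blocked: task-8 wants (3, 4, 3, 2), pool (6, 6, 2, 2) — not enough type-A units
  blocked: task-1 wants (1, 0, 4, 1), pool (6, 6, 2, 2) — not enough type-A units
Processes that could never finish after the grant: task-6, task-4, task-8 and task-1.


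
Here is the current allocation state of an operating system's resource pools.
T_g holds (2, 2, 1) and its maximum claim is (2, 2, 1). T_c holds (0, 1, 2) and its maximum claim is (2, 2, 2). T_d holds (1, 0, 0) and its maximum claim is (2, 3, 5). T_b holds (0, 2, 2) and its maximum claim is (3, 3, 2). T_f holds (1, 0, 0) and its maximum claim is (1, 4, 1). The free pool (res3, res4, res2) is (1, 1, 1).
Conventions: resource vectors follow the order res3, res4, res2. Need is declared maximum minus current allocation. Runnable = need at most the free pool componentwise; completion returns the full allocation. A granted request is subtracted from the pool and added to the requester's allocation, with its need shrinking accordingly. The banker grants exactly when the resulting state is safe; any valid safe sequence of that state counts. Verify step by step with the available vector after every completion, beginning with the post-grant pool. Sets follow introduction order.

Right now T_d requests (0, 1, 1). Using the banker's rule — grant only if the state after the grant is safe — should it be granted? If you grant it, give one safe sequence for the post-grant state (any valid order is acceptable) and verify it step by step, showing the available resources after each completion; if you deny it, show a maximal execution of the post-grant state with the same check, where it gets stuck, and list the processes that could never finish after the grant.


GRANT — the state after the grant stays safe, e.g. via T_g, T_b, T_c, T_d, T_f.
Key observation: the transfer keeps a workable pool ((1, 0, 0)); T_g starts the safe sequence.
Check on the post-grant state, step by step:
  pool = (1, 0, 0)
  run T_g (needs (0, 0, 0), free (1, 0, 0)); after release of (2, 2, 1) the pool is (3, 2, 1)
  run T_b (needs (3, 1, 0), free (3, 2, 1)); after release of (0, 2, 2) the pool is (3, 4, 3)
  run T_c (needs (2, 1, 0), free (3, 4, 3)); after release of (0, 1, 2) the pool is (3, 5, 5)
  run T_d (needs (1, 2, 4), free (3, 5, 5)); after release of (1, 1, 1) the pool is (4, 6, 6)
  run T_f (needs (0, 4, 1), free (4, 6, 6)); after release of (1, 0, 0) the pool is (5, 6, 6)


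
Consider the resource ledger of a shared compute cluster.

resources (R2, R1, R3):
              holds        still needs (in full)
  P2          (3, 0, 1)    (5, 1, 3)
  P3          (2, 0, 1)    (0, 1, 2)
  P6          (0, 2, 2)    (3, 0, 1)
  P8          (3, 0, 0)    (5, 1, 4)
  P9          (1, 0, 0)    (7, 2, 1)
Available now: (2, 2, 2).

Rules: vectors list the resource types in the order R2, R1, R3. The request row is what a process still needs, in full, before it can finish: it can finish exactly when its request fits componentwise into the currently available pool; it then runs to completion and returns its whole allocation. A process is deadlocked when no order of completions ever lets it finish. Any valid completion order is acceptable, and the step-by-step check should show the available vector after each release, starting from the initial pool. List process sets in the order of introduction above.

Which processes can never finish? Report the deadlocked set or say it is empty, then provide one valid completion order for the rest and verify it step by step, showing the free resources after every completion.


The deadlocked set is P2, P8 and P9.
Key observation: R2 is the bottleneck — with P3, P6 done the pool holds (4, 4, 5), short of every remaining need.
The rest can finish in the order P3, P6. Step-by-step check:
  pool = (2, 2, 2)
  run P3 (needs (0, 1, 2), free (2, 2, 2)); after release of (2, 0, 1) the pool is (4, 2, 3)
  run P6 (needs (3, 0, 1), free (4, 2, 3)); after release of (0, 2, 2) the pool is (4, 4, 5)
None of the blocked processes ever fits:
  blocked: P2 wants (5, 1, 3), pool (4, 4, 5) — not enough R2
  blocked: P8 wants (5, 1, 4), pool (4, 4, 5) — not enough R2
  blocked: P9 wants (7, 2, 1), pool (4, 4, 5) — not enough R2


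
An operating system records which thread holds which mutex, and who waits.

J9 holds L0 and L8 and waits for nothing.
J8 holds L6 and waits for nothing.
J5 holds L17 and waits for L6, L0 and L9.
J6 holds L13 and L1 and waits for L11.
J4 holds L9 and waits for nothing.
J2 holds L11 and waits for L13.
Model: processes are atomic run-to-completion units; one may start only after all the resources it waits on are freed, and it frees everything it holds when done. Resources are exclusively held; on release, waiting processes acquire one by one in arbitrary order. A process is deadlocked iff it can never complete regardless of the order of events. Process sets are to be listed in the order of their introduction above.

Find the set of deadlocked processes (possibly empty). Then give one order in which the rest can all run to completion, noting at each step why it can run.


The deadlocked set is J6 and J2.
Key observation: the knot is the closed ring of waits J6 -> J2 -> J6; no other process is dragged down with it.
The rest can finish in the order J8, J9, J4, J5.
Check, step by step:
  run J8 (it waits on nothing); releases L6
  run J9 (it waits on nothing); releases L0 and L8
  run J4 (it waits on nothing); releases L9
  J5 waits on L6, L0 and L9 — all released -> runs and releases L17


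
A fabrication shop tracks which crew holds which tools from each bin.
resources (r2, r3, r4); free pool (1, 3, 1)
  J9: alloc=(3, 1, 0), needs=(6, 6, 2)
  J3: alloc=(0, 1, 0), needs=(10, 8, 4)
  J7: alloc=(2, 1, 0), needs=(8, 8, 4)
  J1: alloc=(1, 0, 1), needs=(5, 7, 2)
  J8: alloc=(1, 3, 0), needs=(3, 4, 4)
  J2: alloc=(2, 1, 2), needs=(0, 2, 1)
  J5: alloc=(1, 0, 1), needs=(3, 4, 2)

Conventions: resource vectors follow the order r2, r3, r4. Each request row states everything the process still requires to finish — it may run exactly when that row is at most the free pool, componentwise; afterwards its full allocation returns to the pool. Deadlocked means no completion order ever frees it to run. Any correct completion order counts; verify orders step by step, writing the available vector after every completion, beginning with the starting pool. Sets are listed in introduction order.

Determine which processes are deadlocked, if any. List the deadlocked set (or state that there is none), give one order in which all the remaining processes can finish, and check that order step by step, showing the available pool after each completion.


Nothing here is deadlocked.
Key observation: J2 can run right away; the returned allocation unlocks the remaining processes in turn.
The rest can finish in the order J2, J5, J8, J1, J9, J7, J3. Walking it through:
  pool = (1, 3, 1)
  J2 needs (0, 2, 1) <= (1, 3, 1) -> finishes; pool += (2, 1, 2) = (3, 4, 3)
  J5 needs (3, 4, 2) <= (3, 4, 3) -> finishes; pool += (1, 0, 1) = (4, 4, 4)
  J8 needs (3, 4, 4) <= (4, 4, 4) -> finishes; pool += (1, 3, 0) = (5, 7, 4)
  J1 needs (5, 7, 2) <= (5, 7, 4) -> finishes; pool += (1, 0, 1) = (6, 7, 5)
  J9 needs (6, 6, 2) <= (6, 7, 5) -> finishes; pool += (3, 1, 0) = (9, 8, 5)
  J7 needs (8, 8, 4) <= (9, 8, 5) -> finishes; pool += (2, 1, 0) = (11, 9, 5)
  J3 needs (10, 8, 4) <= (11, 9, 5) -> finishes; pool += (0, 1, 0) = (11, 10, 5)


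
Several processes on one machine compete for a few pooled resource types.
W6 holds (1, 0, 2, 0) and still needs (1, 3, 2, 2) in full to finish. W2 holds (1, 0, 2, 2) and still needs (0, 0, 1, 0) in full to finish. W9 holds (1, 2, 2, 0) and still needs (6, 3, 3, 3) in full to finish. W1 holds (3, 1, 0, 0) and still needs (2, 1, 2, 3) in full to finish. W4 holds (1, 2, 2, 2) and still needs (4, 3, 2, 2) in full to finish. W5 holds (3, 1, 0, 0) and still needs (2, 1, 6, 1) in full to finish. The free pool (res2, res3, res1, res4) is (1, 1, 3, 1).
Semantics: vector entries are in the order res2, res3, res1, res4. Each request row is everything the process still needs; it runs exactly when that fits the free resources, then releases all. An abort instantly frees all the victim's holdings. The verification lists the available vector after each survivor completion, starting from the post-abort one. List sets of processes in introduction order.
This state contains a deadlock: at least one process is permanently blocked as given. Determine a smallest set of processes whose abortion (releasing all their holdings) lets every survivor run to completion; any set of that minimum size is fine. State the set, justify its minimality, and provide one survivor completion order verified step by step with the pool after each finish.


Abort W6.
Key observation: W5 could never have finished before the abort; with (1, 0, 2, 0) returned by W6, it fits at step 2.
No smaller set exists: with zero aborts the deadlock remains.
The survivors complete as W2, W5, W1, W4, W9. Check, step by step (starting from the post-abort pool):
  pool = (2, 1, 5, 1)
  W2 needs (0, 0, 1, 0) <= (2, 1, 5, 1) -> finishes; pool += (1, 0, 2, 2) = (3, 1, 7, 3)
  W5 needs (2, 1, 6, 1) <= (3, 1, 7, 3) -> finishes; pool += (3, 1, 0, 0) = (6, 2, 7, 3)
  W1 needs (2, 1, 2, 3) <= (6, 2, 7, 3) -> finishes; pool += (3, 1, 0, 0) = (9, 3, 7, 3)
  W4 needs (4, 3, 2, 2) <= (9, 3, 7, 3) -> finishes; pool += (1, 2, 2, 2) = (10, 5, 9, 5)
  W9 needs (6, 3, 3, 3) <= (10, 5, 9, 5) -> finishes; pool += (1, 2, 2, 0) = (11, 7, 11, 5)


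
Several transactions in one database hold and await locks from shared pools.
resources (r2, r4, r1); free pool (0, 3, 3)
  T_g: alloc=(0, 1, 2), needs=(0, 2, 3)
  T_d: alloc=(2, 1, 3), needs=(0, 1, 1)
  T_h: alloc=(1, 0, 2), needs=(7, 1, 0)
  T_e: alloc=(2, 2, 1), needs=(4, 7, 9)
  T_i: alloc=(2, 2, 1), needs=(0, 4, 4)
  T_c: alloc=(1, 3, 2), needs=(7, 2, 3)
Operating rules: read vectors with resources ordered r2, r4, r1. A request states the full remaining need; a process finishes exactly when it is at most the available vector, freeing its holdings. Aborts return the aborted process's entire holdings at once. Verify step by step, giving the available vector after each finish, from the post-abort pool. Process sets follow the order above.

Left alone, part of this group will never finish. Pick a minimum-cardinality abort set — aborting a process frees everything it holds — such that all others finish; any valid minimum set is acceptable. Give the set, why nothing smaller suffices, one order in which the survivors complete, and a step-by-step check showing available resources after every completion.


Abort T_h.
Key observation: aborting T_h returns (1, 0, 2), and T_c — hopeless before — runs at step 5 with the returned capacity in the pool.
Why nothing smaller works: aborting no one leaves the state deadlocked as given.
One survivor order: T_g, T_d, T_i, T_e, T_c. Check, step by step (post-abort pool first):
  pool = (1, 3, 5)
  T_g needs (0, 2, 3) <= (1, 3, 5) -> finishes; pool += (0, 1, 2) = (1, 4, 7)
  T_d needs (0, 1, 1) <= (1, 4, 7) -> finishes; pool += (2, 1, 3) = (3, 5, 10)
  T_i needs (0, 4, 4) <= (3, 5, 10) -> finishes; pool += (2, 2, 1) = (5, 7, 11)
  T_e needs (4, 7, 9) <= (5, 7, 11) -> finishes; pool += (2, 2, 1) = (7, 9, 12)
  T_c needs (7, 2, 3) <= (7, 9, 12) -> finishes; pool += (1, 3, 2) = (8, 12, 14)


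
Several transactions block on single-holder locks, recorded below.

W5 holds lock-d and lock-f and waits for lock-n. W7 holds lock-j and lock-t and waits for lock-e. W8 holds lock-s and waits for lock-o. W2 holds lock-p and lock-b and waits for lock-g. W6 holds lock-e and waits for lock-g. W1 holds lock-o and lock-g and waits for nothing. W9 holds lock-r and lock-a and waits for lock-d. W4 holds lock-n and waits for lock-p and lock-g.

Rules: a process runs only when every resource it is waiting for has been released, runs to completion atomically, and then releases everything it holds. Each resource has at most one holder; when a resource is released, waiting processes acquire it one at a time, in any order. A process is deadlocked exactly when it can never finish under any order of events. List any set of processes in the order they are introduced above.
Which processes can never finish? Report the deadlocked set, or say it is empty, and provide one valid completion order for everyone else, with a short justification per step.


Nothing here is deadlocked.
Key observation: the wait relation is loop-free; peeling off processes with no waits unwinds the whole state.
A valid finishing order for the others: W1, W2, W6, W8, W4, W5, W9, W7.
Walking it through:
  run W1 (it waits on nothing); releases lock-o and lock-g
  W2 waits on lock-g — all released -> runs and releases lock-p and lock-b
  W6 waits on lock-g — all released -> runs and releases lock-e
  W8 waits on lock-o — all released -> runs and releases lock-s
  W4 waits on lock-p and lock-g — all released -> runs and releases lock-n
  W5 waits on lock-n — all released -> runs and releases lock-d and lock-f
  W9 waits on lock-d — all released -> runs and releases lock-r and lock-a
  W7 waits on lock-e — all released -> runs and releases lock-j and lock-t


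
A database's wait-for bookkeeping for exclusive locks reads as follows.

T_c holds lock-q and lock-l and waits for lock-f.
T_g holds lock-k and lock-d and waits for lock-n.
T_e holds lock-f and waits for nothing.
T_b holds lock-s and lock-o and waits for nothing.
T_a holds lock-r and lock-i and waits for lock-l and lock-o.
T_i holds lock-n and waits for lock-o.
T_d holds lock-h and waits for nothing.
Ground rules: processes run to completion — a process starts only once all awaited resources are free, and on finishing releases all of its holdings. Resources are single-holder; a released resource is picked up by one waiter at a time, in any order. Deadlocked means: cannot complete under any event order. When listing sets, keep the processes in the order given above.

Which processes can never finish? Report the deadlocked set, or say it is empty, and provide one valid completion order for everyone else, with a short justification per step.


No process is deadlocked.
Key observation: all waits point, directly or indirectly, at processes that can finish, so nothing is permanently blocked.
A valid finishing order for the others: T_b, T_i, T_e, T_g, T_d, T_c, T_a.
Step-by-step check:
  run T_b (it waits on nothing); releases lock-s and lock-o
  run T_i (all its waits — lock-o — are resolved); releases lock-n
  run T_e (it waits on nothing); releases lock-f
  run T_g (all its waits — lock-n — are resolved); releases lock-k and lock-d
  run T_d (it waits on nothing); releases lock-h
  run T_c (all its waits — lock-f — are resolved); releases lock-q and lock-l
  run T_a (all its waits — lock-l and lock-o — are resolved); releases lock-r and lock-i


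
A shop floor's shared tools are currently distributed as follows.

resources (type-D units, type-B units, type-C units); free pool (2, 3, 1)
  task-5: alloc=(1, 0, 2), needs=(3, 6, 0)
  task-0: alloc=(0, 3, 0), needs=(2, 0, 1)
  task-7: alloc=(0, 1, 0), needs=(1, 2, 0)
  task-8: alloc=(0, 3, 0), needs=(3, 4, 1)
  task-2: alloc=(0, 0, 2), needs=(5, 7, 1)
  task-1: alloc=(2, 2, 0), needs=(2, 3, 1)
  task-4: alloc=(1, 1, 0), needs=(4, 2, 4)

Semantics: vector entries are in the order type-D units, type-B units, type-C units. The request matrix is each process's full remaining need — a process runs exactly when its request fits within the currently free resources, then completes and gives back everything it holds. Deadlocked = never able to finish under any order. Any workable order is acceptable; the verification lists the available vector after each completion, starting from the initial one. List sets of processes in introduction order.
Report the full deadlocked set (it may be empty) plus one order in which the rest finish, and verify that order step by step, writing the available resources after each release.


The deadlocked set is empty.
Key observation: the pool covers task-1 at once, and every later process fits after earlier releases.
One completion order for the rest: task-1, task-8, task-5, task-0, task-2, task-7, task-4. Check, step by step:
  pool = (2, 3, 1)
  task-1 needs (2, 3, 1) <= (2, 3, 1) -> finishes; pool += (2, 2, 0) = (4, 5, 1)
  task-8 needs (3, 4, 1) <= (4, 5, 1) -> finishes; pool += (0, 3, 0) = (4, 8, 1)
  task-5 needs (3, 6, 0) <= (4, 8, 1) -> finishes; pool += (1, 0, 2) = (5, 8, 3)
  task-0 needs (2, 0, 1) <= (5, 8, 3) -> finishes; pool += (0, 3, 0) = (5, 11, 3)
  task-2 needs (5, 7, 1) <= (5, 11, 3) -> finishes; pool += (0, 0, 2) = (5, 11, 5)
  task-7 needs (1, 2, 0) <= (5, 11, 5) -> finishes; pool += (0, 1, 0) = (5, 12, 5)
  task-4 needs (4, 2, 4) <= (5, 12, 5) -> finishes; pool += (1, 1, 0) = (6, 13, 5)


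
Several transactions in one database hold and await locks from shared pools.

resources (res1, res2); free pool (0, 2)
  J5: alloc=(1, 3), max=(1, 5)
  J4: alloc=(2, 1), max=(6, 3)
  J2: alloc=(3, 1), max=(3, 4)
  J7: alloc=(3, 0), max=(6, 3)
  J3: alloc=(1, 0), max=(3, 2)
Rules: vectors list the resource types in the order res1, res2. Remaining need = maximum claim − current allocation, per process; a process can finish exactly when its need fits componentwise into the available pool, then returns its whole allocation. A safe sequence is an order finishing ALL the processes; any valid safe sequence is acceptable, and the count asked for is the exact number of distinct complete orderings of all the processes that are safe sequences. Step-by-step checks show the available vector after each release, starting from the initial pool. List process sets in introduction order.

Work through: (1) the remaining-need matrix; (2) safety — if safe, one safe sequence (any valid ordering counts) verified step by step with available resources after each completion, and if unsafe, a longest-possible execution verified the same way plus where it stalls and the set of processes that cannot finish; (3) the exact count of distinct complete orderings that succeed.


(1) Remaining need (order res1, res2):
  J5: (0, 2)
  J4: (4, 2)
  J2: (0, 3)
  J7: (3, 3)
  J3: (2, 2)
(2) The state is SAFE; one workable sequence: J5, J2, J4, J7, J3.
Key observation: the order's first zero-slack moment is J5 ((0, 2) needed, (0, 2) free — a requested resource with nothing to spare).
Step-by-step check:
  pool = (0, 2)
  J5 needs (0, 2) <= (0, 2) -> finishes; pool += (1, 3) = (1, 5)
  J2 needs (0, 3) <= (1, 5) -> finishes; pool += (3, 1) = (4, 6)
  J4 needs (4, 2) <= (4, 6) -> finishes; pool += (2, 1) = (6, 7)
  J7 needs (3, 3) <= (6, 7) -> finishes; pool += (3, 0) = (9, 7)
  J3 needs (2, 2) <= (9, 7) -> finishes; pool += (1, 0) = (10, 7)
(3) The exact count: 6 of the possible complete orderings are safe sequences.


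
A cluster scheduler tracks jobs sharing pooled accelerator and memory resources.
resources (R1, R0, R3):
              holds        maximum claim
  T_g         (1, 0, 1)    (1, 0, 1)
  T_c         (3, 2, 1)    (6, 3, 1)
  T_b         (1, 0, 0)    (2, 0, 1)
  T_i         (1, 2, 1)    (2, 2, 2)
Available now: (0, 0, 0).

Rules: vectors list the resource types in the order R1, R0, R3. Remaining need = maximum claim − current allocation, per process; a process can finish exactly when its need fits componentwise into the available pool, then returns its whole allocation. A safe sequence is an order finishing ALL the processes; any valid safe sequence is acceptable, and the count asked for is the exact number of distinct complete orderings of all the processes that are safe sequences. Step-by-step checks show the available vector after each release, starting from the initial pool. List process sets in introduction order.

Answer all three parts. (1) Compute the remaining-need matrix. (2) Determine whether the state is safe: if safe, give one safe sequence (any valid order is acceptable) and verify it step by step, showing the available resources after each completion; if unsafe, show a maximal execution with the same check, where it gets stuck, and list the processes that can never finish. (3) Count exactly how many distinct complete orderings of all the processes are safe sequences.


(1) Need matrix, components ordered R1, R0, R3:
  T_g: (0, 0, 0)
  T_c: (3, 1, 0)
  T_b: (1, 0, 1)
  T_i: (1, 0, 1)
(2) SAFE — a valid safe sequence is T_g, T_b, T_i, T_c.
Key observation: T_b is the earliest step where a requested resource binds exactly: need (1, 0, 1), pool (1, 0, 1) at its turn.
Verifying each step:
  pool = (0, 0, 0)
  T_g: need (0, 0, 0) fits (0, 0, 0); releases (1, 0, 1), pool now (1, 0, 1)
  T_b: need (1, 0, 1) fits (1, 0, 1); releases (1, 0, 0), pool now (2, 0, 1)
  T_i: need (1, 0, 1) fits (2, 0, 1); releases (1, 2, 1), pool now (3, 2, 2)
  T_c: need (3, 1, 0) fits (3, 2, 2); releases (3, 2, 1), pool now (6, 4, 3)
(3) Exactly 2 of the possible complete orderings are safe sequences.


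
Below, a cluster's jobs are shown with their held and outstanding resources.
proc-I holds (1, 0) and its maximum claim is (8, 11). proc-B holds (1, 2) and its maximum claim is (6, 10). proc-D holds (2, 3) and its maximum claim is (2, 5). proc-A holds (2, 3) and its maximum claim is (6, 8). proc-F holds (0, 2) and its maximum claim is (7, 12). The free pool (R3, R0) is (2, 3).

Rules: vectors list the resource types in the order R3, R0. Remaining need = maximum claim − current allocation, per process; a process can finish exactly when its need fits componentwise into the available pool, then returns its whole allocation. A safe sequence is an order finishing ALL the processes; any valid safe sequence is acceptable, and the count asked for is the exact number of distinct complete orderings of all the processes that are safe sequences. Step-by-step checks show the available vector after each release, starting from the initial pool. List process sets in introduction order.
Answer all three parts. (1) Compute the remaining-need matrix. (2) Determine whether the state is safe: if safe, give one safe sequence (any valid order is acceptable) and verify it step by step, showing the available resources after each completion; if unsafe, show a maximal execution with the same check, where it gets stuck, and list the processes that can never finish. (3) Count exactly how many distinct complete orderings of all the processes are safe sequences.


(1) Remaining need (order R3, R0):
  proc-I: (7, 11)
  proc-B: (5, 8)
  proc-D: (0, 2)
  proc-A: (4, 5)
  proc-F: (7, 10)
(2) SAFE. One safe sequence: proc-D, proc-A, proc-B, proc-F, proc-I.
Key observation: proc-A marks the first exact bind of the order: its need (4, 5) fits the free (4, 6) with zero slack on a requested resource.
Step-by-step check:
  pool = (2, 3)
  proc-D needs (0, 2) <= (2, 3) -> finishes; pool += (2, 3) = (4, 6)
  proc-A needs (4, 5) <= (4, 6) -> finishes; pool += (2, 3) = (6, 9)
  proc-B needs (5, 8) <= (6, 9) -> finishes; pool += (1, 2) = (7, 11)
  proc-F needs (7, 10) <= (7, 11) -> finishes; pool += (0, 2) = (7, 13)
  proc-I needs (7, 11) <= (7, 13) -> finishes; pool += (1, 0) = (8, 13)
(3) Precisely 2 of the possible complete orderings are safe sequences.


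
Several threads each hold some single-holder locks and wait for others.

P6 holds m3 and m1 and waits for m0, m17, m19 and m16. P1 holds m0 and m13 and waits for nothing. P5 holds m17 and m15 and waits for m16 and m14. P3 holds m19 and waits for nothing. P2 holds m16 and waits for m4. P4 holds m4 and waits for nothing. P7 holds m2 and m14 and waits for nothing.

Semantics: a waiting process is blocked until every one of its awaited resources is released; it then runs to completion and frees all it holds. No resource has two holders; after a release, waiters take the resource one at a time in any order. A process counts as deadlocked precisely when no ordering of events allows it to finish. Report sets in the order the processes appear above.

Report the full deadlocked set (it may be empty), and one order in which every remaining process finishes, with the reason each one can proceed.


The deadlocked set is empty.
Key observation: all waits point, directly or indirectly, at processes that can finish, so nothing is permanently blocked.
The rest can finish in the order P1, P4, P7, P3, P2, P5, P6.
Verifying each step:
  P1 waits on nothing -> runs at once and releases m0 and m13
  P4 waits on nothing -> runs at once and releases m4
  P7 waits on nothing -> runs at once and releases m2 and m14
  P3 waits on nothing -> runs at once and releases m19
  run P2 (all its waits — m4 — are resolved); releases m16
  run P5 (all its waits — m16 and m14 — are resolved); releases m17 and m15
  run P6 (all its waits — m0, m17, m19 and m16 — are resolved); releases m3 and m1


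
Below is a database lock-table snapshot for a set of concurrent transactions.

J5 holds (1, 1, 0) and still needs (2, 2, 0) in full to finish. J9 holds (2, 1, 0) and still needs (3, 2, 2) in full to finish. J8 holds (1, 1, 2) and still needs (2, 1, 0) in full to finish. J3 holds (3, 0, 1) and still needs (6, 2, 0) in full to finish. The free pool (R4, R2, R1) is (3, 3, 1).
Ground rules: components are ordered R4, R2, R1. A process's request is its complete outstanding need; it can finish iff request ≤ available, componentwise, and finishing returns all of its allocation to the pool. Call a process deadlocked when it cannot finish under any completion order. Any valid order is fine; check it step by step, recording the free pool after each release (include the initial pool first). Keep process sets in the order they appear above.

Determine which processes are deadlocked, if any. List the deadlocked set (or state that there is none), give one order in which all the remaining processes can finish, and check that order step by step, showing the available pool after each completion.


The deadlocked set is empty.
Key observation: beginning at J5, releases accumulate fast enough that every process eventually fits.
The rest can finish in the order J5, J8, J9, J3. Check, step by step:
  pool = (3, 3, 1)
  J5 needs (2, 2, 0) <= (3, 3, 1) -> finishes; pool += (1, 1, 0) = (4, 4, 1)
  J8 needs (2, 1, 0) <= (4, 4, 1) -> finishes; pool += (1, 1, 2) = (5, 5, 3)
  J9 needs (3, 2, 2) <= (5, 5, 3) -> finishes; pool += (2, 1, 0) = (7, 6, 3)
  J3 needs (6, 2, 0) <= (7, 6, 3) -> finishes; pool += (3, 0, 1) = (10, 6, 4)


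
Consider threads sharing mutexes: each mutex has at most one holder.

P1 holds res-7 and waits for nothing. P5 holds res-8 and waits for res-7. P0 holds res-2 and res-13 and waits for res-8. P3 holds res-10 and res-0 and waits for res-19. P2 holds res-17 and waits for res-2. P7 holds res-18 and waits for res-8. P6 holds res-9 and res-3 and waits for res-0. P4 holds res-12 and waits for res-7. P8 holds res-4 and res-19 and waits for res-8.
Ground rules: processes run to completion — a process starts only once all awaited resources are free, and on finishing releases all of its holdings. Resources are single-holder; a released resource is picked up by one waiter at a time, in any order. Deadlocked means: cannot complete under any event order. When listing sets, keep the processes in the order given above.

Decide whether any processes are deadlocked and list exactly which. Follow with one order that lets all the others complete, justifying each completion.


No process is deadlocked.
Key observation: the wait graph is acyclic; completion cascades from the unblocked processes through everyone else.
One completion order for the rest: P1, P4, P5, P8, P3, P7, P0, P6, P2.
Walking it through:
  P1: no waits; runs immediately, freeing res-7
  P4: everything it awaited (res-7) is free; runs, freeing res-12
  P5: everything it awaited (res-7) is free; runs, freeing res-8
  P8: everything it awaited (res-8) is free; runs, freeing res-4 and res-19
  P3: everything it awaited (res-19) is free; runs, freeing res-10 and res-0
  P7: everything it awaited (res-8) is free; runs, freeing res-18
  P0: everything it awaited (res-8) is free; runs, freeing res-2 and res-13
  P6: everything it awaited (res-0) is free; runs, freeing res-9 and res-3
  P2: everything it awaited (res-2) is free; runs, freeing res-17


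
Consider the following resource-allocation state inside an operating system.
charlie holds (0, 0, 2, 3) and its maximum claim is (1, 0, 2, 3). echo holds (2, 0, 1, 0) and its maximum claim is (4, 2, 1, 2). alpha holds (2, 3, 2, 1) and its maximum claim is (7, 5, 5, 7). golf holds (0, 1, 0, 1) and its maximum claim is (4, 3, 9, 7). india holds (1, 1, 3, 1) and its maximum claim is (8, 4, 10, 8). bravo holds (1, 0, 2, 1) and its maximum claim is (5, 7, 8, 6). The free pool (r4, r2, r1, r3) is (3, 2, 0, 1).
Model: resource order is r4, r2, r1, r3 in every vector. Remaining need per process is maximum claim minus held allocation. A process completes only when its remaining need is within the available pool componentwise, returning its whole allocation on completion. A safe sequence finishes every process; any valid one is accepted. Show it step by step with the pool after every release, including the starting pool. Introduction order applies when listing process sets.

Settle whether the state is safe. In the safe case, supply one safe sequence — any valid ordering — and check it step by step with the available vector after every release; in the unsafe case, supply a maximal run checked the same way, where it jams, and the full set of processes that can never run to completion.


UNSAFE — no complete ordering exists.
Key observation: once charlie, echo finish, the pool peaks at (5, 2, 3, 4) — and every remaining process still needs more r3 than that.
The run charlie, echo cannot be extended any further. Walking it through:
  pool = (3, 2, 0, 1)
  charlie needs (1, 0, 0, 0) <= (3, 2, 0, 1) -> finishes; pool += (0, 0, 2, 3) = (3, 2, 2, 4)
  echo needs (2, 2, 0, 2) <= (3, 2, 2, 4) -> finishes; pool += (2, 0, 1, 0) = (5, 2, 3, 4)
  alpha still needs (5, 2, 3, 6) but only (5, 2, 3, 4) is free — short on r3
  golf still needs (4, 2, 9, 6) but only (5, 2, 3, 4) is free — short on r1 and r3
  india still needs (7, 3, 7, 7) but only (5, 2, 3, 4) is free — short on r4, r2, r1 and r3
  bravo still needs (4, 7, 6, 5) but only (5, 2, 3, 4) is free — short on r2, r1 and r3
Permanently blocked: alpha, golf, india and bravo.


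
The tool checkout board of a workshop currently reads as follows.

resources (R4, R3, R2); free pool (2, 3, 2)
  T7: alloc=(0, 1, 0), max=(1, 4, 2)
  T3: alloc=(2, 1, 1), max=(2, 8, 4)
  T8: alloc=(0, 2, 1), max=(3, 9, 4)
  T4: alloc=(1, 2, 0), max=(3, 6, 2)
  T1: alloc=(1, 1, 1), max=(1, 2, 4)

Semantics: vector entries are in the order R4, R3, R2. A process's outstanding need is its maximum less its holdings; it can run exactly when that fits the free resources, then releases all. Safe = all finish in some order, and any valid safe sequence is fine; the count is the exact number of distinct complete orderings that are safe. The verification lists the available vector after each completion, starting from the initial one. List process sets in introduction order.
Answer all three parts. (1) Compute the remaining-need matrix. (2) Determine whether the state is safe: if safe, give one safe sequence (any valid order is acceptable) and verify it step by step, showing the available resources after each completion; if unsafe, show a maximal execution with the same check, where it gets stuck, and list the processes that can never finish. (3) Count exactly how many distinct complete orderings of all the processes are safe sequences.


(1) Outstanding need per process (order R4, R3, R2):
  T7: (1, 3, 2)
  T3: (0, 7, 3)
  T8: (3, 7, 3)
  T4: (2, 4, 2)
  T1: (0, 1, 3)
(2) The state is UNSAFE.
Key observation: no order helps: past T7, T4, the free pool tops out at (3, 6, 2), below what each blocked process needs in R2.
The run T7, T4 cannot be extended any further. Walking it through:
  pool = (2, 3, 2)
  T7 needs (1, 3, 2) <= (2, 3, 2) -> finishes; pool += (0, 1, 0) = (2, 4, 2)
  T4 needs (2, 4, 2) <= (2, 4, 2) -> finishes; pool += (1, 2, 0) = (3, 6, 2)
  T3 still needs (0, 7, 3) but only (3, 6, 2) is free — short on R3 and R2
  T8 still needs (3, 7, 3) but only (3, 6, 2) is free — short on R3 and R2
  T1 still needs (0, 1, 3) but only (3, 6, 2) is free — short on R2
Permanently blocked: T3, T8 and T1.
(3) The exact count: 0 of the possible complete orderings are safe sequences.


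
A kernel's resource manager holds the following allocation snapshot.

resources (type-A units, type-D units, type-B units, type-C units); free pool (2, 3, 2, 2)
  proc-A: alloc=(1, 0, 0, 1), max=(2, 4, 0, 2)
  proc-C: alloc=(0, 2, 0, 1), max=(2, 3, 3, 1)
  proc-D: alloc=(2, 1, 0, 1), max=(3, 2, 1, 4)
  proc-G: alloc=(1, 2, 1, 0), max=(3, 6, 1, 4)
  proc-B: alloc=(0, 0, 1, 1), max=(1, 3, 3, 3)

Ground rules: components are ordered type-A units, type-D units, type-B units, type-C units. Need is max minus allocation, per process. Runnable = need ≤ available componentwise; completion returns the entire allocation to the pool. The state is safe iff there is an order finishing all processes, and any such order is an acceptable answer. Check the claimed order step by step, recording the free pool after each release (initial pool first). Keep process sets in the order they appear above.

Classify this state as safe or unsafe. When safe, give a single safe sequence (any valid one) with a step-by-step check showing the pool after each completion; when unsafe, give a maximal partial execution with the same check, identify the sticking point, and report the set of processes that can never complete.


SAFE. One safe sequence: proc-B, proc-C, proc-G, proc-A, proc-D.
Key observation: proc-B is the earliest step where a requested resource binds exactly: need (1, 3, 2, 2), pool (2, 3, 2, 2) at its turn.
Verifying each step:
  pool = (2, 3, 2, 2)
  proc-B: need (1, 3, 2, 2) fits (2, 3, 2, 2); releases (0, 0, 1, 1), pool now (2, 3, 3, 3)
  proc-C: need (2, 1, 3, 0) fits (2, 3, 3, 3); releases (0, 2, 0, 1), pool now (2, 5, 3, 4)
  proc-G: need (2, 4, 0, 4) fits (2, 5, 3, 4); releases (1, 2, 1, 0), pool now (3, 7, 4, 4)
  proc-A: need (1, 4, 0, 1) fits (3, 7, 4, 4); releases (1, 0, 0, 1), pool now (4, 7, 4, 5)
  proc-D: need (1, 1, 1, 3) fits (4, 7, 4, 5); releases (2, 1, 0, 1), pool now (6, 8, 4, 6)
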